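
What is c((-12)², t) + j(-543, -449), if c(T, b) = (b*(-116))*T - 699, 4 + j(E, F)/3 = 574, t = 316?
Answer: -5277453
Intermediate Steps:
j(E, F) = 1710 (j(E, F) = -12 + 3*574 = -12 + 1722 = 1710)
c(T, b) = -699 - 116*T*b (c(T, b) = (-116*b)*T - 699 = -116*T*b - 699 = -699 - 116*T*b)
c((-12)², t) + j(-543, -449) = (-699 - 116*(-12)²*316) + 1710 = (-699 - 116*144*316) + 1710 = (-699 - 5278464) + 1710 = -5279163 + 1710 = -5277453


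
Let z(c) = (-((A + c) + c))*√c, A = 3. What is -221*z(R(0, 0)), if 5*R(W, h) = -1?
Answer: 2873*I*√5/25 ≈ 256.97*I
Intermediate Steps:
R(W, h) = -⅕ (R(W, h) = (⅕)*(-1) = -⅕)
z(c) = √c*(-3 - 2*c) (z(c) = (-((3 + c) + c))*√c = (-(3 + 2*c))*√c = (-3 - 2*c)*√c = √c*(-3 - 2*c))
-221*z(R(0, 0)) = -221*√(-⅕)*(-3 - 2*(-⅕)) = -221*I*√5/5*(-3 + ⅖) = -221*I*√5/5*(-13)/5 = -(-2873)*I*√5/25 = 2873*I*√5/25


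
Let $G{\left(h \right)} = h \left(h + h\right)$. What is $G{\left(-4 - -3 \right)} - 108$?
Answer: $-106$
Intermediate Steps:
$G{\left(h \right)} = 2 h^{2}$ ($G{\left(h \right)} = h 2 h = 2 h^{2}$)
$G{\left(-4 - -3 \right)} - 108 = 2 \left(-4 - -3\right)^{2} - 108 = 2 \left(-4 + 3\right)^{2} - 108 = 2 \left(-1\right)^{2} - 108 = 2 \cdot 1 - 108 = 2 - 108 = -106$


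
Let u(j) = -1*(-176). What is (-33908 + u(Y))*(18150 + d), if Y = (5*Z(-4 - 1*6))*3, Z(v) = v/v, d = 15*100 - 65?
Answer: -660641220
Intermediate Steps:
d = 1435 (d = 1500 - 65 = 1435)
Z(v) = 1
Y = 15 (Y = (5*1)*3 = 5*3 = 15)
u(j) = 176
(-33908 + u(Y))*(18150 + d) = (-33908 + 176)*(18150 + 1435) = -33732*19585 = -660641220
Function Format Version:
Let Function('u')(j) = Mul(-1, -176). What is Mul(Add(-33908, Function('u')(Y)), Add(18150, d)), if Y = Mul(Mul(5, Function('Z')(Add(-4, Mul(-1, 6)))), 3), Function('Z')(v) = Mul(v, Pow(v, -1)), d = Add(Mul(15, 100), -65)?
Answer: -660641220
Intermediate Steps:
d = 1435 (d = Add(1500, -65) = 1435)
Function('Z')(v) = 1
Y = 15 (Y = Mul(Mul(5, 1), 3) = Mul(5, 3) = 15)
Function('u')(j) = 176
Mul(Add(-33908, Function('u')(Y)), Add(18150, d)) = Mul(Add(-33908, 176), Add(18150, 1435)) = Mul(-33732, 19585) = -660641220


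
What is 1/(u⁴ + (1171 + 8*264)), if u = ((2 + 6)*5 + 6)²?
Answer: 1/20047612235219 ≈ 4.9881e-14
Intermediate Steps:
u = 2116 (u = (8*5 + 6)² = (40 + 6)² = 46² = 2116)
1/(u⁴ + (1171 + 8*264)) = 1/(2116⁴ + (1171 + 8*264)) = 1/(20047612231936 + (1171 + 2112)) = 1/(20047612231936 + 3283) = 1/20047612235219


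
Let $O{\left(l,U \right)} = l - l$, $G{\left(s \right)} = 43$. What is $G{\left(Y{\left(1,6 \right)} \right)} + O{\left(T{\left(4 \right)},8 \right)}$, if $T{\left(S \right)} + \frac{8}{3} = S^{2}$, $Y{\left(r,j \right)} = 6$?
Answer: $43$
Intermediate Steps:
$T{\left(S \right)} = - \frac{8}{3} + S^{2}$
$O{\left(l,U \right)} = 0$
$G{\left(Y{\left(1,6 \right)} \right)} + O{\left(T{\left(4 \right)},8 \right)} = 43 + 0 = 43$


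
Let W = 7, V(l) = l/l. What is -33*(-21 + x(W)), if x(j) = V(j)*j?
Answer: 462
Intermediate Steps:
V(l) = 1
x(j) = j (x(j) = 1*j = j)
-33*(-21 + x(W)) = -33*(-21 + 7) = -33*(-14) = 462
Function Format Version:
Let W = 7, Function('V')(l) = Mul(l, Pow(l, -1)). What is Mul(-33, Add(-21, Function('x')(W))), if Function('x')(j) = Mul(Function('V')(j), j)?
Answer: 462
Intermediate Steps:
Function('V')(l) = 1
Function('x')(j) = j (Function('x')(j) = Mul(1, j) = j)
Mul(-33, Add(-21, Function('x')(W))) = Mul(-33, Add(-21, 7)) = Mul(-33, -14) = 462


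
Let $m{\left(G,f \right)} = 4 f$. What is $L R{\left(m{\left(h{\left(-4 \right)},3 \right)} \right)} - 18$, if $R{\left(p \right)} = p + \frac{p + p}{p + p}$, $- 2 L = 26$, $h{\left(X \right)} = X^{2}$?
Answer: $-187$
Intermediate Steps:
$L = -13$ ($L = \left(- \frac{1}{2}\right) 26 = -13$)
$R{\left(p \right)} = 1 + p$ ($R{\left(p \right)} = p + \frac{2 p}{2 p} = p + 2 p \frac{1}{2 p} = p + 1 = 1 + p$)
$L R{\left(m{\left(h{\left(-4 \right)},3 \right)} \right)} - 18 = - 13 \left(1 + 4 \cdot 3\right) - 18 = - 13 \left(1 + 12\right) - 18 = \left(-13\right) 13 - 18 = -169 - 18 = -187$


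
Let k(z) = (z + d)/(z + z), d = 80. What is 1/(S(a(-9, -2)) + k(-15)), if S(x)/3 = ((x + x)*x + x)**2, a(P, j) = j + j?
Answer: 6/14099 ≈ 0.00042556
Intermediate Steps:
k(z) = (80 + z)/(2*z) (k(z) = (z + 80)/(z + z) = (80 + z)/((2*z)) = (80 + z)*(1/(2*z)) = (80 + z)/(2*z))
a(P, j) = 2*j
S(x) = 3*(x + 2*x**2)**2 (S(x) = 3*((x + x)*x + x)**2 = 3*((2*x)*x + x)**2 = 3*(2*x**2 + x)**2 = 3*(x + 2*x**2)**2)
1/(S(a(-9, -2)) + k(-15)) = 1/(3*(2*(-2))**2*(1 + 2*(2*(-2)))**2 + (1/2)*(80 - 15)/(-15)) = 1/(3*(-4)**2*(1 + 2*(-4))**2 + (1/2)*(-1/15)*65) = 1/(3*16*(1 - 8)**2 - 13/6) = 1/(3*16*(-7)**2 - 13/6) = 1/(3*16*49 - 13/6) = 1/(2352 - 13/6) = 1/(14099/6) = 6/14099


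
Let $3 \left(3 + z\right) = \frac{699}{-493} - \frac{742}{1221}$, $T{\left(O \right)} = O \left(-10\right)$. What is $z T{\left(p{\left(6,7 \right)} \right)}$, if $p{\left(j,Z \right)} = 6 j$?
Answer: $\frac{265474480}{200651} \approx 1323.1$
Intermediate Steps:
$T{\left(O \right)} = - 10 O$
$z = - \frac{6636862}{1805859}$ ($z = -3 + \frac{\frac{699}{-493} - \frac{742}{1221}}{3} = -3 + \frac{699 \left(- \frac{1}{493}\right) - \frac{742}{1221}}{3} = -3 + \frac{- \frac{699}{493} - \frac{742}{1221}}{3} = -3 + \frac{1}{3} \left(- \frac{1219285}{601953}\right) = -3 - \frac{1219285}{1805859} = - \frac{6636862}{1805859} \approx -3.6752$)
$z T{\left(p{\left(6,7 \right)} \right)} = - \frac{6636862 \left(- 10 \cdot 6 \cdot 6\right)}{1805859} = - \frac{6636862 \left(\left(-10\right) 36\right)}{1805859} = \left(- \frac{6636862}{1805859}\right) \left(-360\right) = \frac{265474480}{200651}$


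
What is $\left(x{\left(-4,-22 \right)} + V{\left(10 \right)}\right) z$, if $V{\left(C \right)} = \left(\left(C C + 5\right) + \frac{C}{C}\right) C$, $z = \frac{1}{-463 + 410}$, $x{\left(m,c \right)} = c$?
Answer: $- \frac{1038}{53} \approx -19.585$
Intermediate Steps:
$z = - \frac{1}{53}$ ($z = \frac{1}{-53} = - \frac{1}{53} \approx -0.018868$)
$V{\left(C \right)} = C \left(6 + C^{2}\right)$ ($V{\left(C \right)} = \left(\left(C^{2} + 5\right) + 1\right) C = \left(\left(5 + C^{2}\right) + 1\right) C = \left(6 + C^{2}\right) C = C \left(6 + C^{2}\right)$)
$\left(x{\left(-4,-22 \right)} + V{\left(10 \right)}\right) z = \left(-22 + 10 \left(6 + 10^{2}\right)\right) \left(- \frac{1}{53}\right) = \left(-22 + 10 \left(6 + 100\right)\right) \left(- \frac{1}{53}\right) = \left(-22 + 10 \cdot 106\right) \left(- \frac{1}{53}\right) = \left(-22 + 1060\right) \left(- \frac{1}{53}\right) = 1038 \left(- \frac{1}{53}\right) = - \frac{1038}{53}$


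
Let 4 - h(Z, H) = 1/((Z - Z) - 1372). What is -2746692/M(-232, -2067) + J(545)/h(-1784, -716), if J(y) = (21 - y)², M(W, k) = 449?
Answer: 154069911740/2464561 ≈ 62514.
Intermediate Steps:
h(Z, H) = 5489/1372 (h(Z, H) = 4 - 1/((Z - Z) - 1372) = 4 - 1/(0 - 1372) = 4 - 1/(-1372) = 4 - 1*(-1/1372) = 4 + 1/1372 = 5489/1372)
-2746692/M(-232, -2067) + J(545)/h(-1784, -716) = -2746692/449 + (-21 + 545)²/(5489/1372) = -2746692*1/449 + 524²*(1372/5489) = -2746692/449 + 274576*(1372/5489) = -2746692/449 + 376718272/5489 = 154069911740/2464561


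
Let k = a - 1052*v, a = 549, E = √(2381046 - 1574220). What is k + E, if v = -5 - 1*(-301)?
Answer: -310843 + √806826 ≈ -3.0995e+5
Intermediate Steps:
v = 296 (v = -5 + 301 = 296)
E = √806826 ≈ 898.24
k = -310843 (k = 549 - 1052*296 = 549 - 311392 = -310843)
k + E = -310843 + √806826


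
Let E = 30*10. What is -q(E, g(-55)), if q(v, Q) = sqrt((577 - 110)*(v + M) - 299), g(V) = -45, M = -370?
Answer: -I*sqrt(32989) ≈ -181.63*I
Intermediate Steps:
E = 300
q(v, Q) = sqrt(-173089 + 467*v) (q(v, Q) = sqrt((577 - 110)*(v - 370) - 299) = sqrt(467*(-370 + v) - 299) = sqrt((-172790 + 467*v) - 299) = sqrt(-173089 + 467*v))
-q(E, g(-55)) = -sqrt(-173089 + 467*300) = -sqrt(-173089 + 140100) = -sqrt(-32989) = -I*sqrt(32989)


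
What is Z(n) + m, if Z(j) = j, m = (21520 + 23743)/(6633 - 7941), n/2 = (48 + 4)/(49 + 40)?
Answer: -3892375/116412 ≈ -33.436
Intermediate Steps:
n = 104/89 (n = 2*((48 + 4)/(49 + 40)) = 2*(52/89) = 104/89 ≈ 1.1685)
m = -45263/1308 (m = 45263/(-1308) = 45263*(-1/1308) = -45263/1308 ≈ -34.605)
Z(n) + m = 104/89 - 45263/1308 = -3892375/116412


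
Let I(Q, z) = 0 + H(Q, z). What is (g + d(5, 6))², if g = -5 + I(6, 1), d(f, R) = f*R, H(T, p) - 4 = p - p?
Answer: 841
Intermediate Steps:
H(T, p) = 4 (H(T, p) = 4 + (p - p) = 4 + 0 = 4)
I(Q, z) = 4 (I(Q, z) = 0 + 4 = 4)
d(f, R) = R*f
g = -1 (g = -5 + 4 = -1)
(g + d(5, 6))² = (-1 + 6*5)² = (-1 + 30)² = 29² = 841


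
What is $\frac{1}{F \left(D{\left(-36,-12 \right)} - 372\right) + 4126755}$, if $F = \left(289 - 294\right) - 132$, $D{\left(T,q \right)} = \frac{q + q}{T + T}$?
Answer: $\frac{3}{12533020} \approx 2.3937 \cdot 10^{-7}$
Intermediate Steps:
$D{\left(T,q \right)} = \frac{q}{T}$ ($D{\left(T,q \right)} = \frac{2 q}{2 T} = 2 q \frac{1}{2 T} = \frac{q}{T}$)
$F = -137$ ($F = \left(289 - 294\right) - 132 = -5 - 132 = -137$)
$\frac{1}{F \left(D{\left(-36,-12 \right)} - 372\right) + 4126755} = \frac{1}{- 137 \left(- \frac{12}{-36} - 372\right) + 4126755} = \frac{1}{- 137 \left(\left(-12\right) \left(- \frac{1}{36}\right) - 372\right) + 4126755} = \frac{1}{- 137 \left(\frac{1}{3} - 372\right) + 4126755} = \frac{1}{\left(-137\right) \left(- \frac{1115}{3}\right) + 4126755} = \frac{1}{\frac{152755}{3} + 4126755} = \frac{1}{\frac{12533020}{3}} = \frac{3}{12533020}$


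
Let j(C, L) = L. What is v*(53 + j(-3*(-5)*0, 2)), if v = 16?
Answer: 880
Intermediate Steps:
v*(53 + j(-3*(-5)*0, 2)) = 16*(53 + 2) = 16*55 = 880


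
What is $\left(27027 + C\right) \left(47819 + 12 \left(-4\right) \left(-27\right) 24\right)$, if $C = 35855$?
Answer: $4962836086$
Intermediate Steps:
$\left(27027 + C\right) \left(47819 + 12 \left(-4\right) \left(-27\right) 24\right) = \left(27027 + 35855\right) \left(47819 + 12 \left(-4\right) \left(-27\right) 24\right) = 62882 \left(47819 + \left(-48\right) \left(-27\right) 24\right) = 62882 \left(47819 + 1296 \cdot 24\right) = 62882 \left(47819 + 31104\right) = 62882 \cdot 78923 = 4962836086$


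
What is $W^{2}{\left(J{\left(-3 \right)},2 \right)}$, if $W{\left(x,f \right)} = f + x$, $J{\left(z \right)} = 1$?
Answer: $9$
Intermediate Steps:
$W^{2}{\left(J{\left(-3 \right)},2 \right)} = \left(2 + 1\right)^{2} = 3^{2} = 9$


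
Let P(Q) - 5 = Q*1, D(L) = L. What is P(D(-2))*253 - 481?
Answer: 278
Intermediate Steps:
P(Q) = 5 + Q (P(Q) = 5 + Q*1 = 5 + Q)
P(D(-2))*253 - 481 = (5 - 2)*253 - 481 = 3*253 - 481 = 759 - 481 = 278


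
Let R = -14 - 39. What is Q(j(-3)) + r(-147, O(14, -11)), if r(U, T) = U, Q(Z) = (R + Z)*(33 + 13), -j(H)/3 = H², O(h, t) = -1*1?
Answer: -3827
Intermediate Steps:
O(h, t) = -1
j(H) = -3*H²
R = -53
Q(Z) = -2438 + 46*Z (Q(Z) = (-53 + Z)*(33 + 13) = (-53 + Z)*46 = -2438 + 46*Z)
Q(j(-3)) + r(-147, O(14, -11)) = (-2438 + 46*(-3*(-3)²)) - 147 = (-2438 + 46*(-3*9)) - 147 = (-2438 + 46*(-27)) - 147 = (-2438 - 1242) - 147 = -3680 - 147 = -3827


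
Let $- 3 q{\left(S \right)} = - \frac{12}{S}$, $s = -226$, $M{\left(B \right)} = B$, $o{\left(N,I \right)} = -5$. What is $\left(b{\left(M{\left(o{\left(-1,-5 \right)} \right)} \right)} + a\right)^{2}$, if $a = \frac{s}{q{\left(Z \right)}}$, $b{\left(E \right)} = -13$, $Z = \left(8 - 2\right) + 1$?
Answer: $\frac{667489}{4} \approx 1.6687 \cdot 10^{5}$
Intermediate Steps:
$Z = 7$ ($Z = 6 + 1 = 7$)
$q{\left(S \right)} = \frac{4}{S}$ ($q{\left(S \right)} = - \frac{\left(-12\right) \frac{1}{S}}{3} = \frac{4}{S}$)
$a = - \frac{791}{2}$ ($a = - \frac{226}{4 \cdot \frac{1}{7}} = - \frac{226}{\frac{4}{7}} = \left(-226\right) \frac{7}{4} = - \frac{791}{2} \approx -395.5$)
$\left(b{\left(M{\left(o{\left(-1,-5 \right)} \right)} \right)} + a\right)^{2} = \left(-13 - \frac{791}{2}\right)^{2} = \left(- \frac{817}{2}\right)^{2} = \frac{667489}{4}$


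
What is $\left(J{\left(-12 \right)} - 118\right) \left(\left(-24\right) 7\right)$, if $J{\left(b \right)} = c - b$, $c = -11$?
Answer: $19656$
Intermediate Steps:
$J{\left(b \right)} = -11 - b$
$\left(J{\left(-12 \right)} - 118\right) \left(\left(-24\right) 7\right) = \left(\left(-11 - -12\right) - 118\right) \left(\left(-24\right) 7\right) = \left(\left(-11 + 12\right) - 118\right) \left(-168\right) = \left(1 - 118\right) \left(-168\right) = \left(-117\right) \left(-168\right) = 19656$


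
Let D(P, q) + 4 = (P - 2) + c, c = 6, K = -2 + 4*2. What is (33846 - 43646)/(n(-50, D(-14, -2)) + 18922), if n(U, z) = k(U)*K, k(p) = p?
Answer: -4900/9311 ≈ -0.52626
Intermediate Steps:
K = 6 (K = -2 + 8 = 6)
D(P, q) = P (D(P, q) = -4 + ((P - 2) + 6) = -4 + ((-2 + P) + 6) = -4 + (4 + P) = P)
n(U, z) = 6*U (n(U, z) = U*6 = 6*U)
(33846 - 43646)/(n(-50, D(-14, -2)) + 18922) = (33846 - 43646)/(6*(-50) + 18922) = -9800/(-300 + 18922) = -9800/18622 = -9800*1/18622 = -4900/9311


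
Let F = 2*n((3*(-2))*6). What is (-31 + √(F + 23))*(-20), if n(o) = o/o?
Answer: 520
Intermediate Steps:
n(o) = 1
F = 2 (F = 2*1 = 2)
(-31 + √(F + 23))*(-20) = (-31 + √(2 + 23))*(-20) = (-31 + √25)*(-20) = (-31 + 5)*(-20) = -26*(-20) = 520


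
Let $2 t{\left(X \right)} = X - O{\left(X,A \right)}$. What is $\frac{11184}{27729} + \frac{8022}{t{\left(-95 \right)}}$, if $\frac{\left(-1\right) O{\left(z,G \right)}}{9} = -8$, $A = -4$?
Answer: $- \frac{147672116}{1543581} \approx -95.668$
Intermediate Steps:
$O{\left(z,G \right)} = 72$ ($O{\left(z,G \right)} = \left(-9\right) \left(-8\right) = 72$)
$t{\left(X \right)} = -36 + \frac{X}{2}$ ($t{\left(X \right)} = \frac{X - 72}{2} = \frac{-72 + X}{2} = -36 + \frac{X}{2}$)
$\frac{11184}{27729} + \frac{8022}{t{\left(-95 \right)}} = \frac{11184}{27729} + \frac{8022}{-36 + \frac{1}{2} \left(-95\right)} = 11184 \cdot \frac{1}{27729} + \frac{8022}{-36 - \frac{95}{2}} = \frac{3728}{9243} + \frac{8022}{- \frac{167}{2}} = \frac{3728}{9243} + 8022 \left(- \frac{2}{167}\right) = \frac{3728}{9243} - \frac{16044}{167} = - \frac{147672116}{1543581}$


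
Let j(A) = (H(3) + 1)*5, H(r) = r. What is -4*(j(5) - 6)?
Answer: -56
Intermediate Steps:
j(A) = 20 (j(A) = (3 + 1)*5 = 4*5 = 20)
-4*(j(5) - 6) = -4*(20 - 6) = -4*14 = -56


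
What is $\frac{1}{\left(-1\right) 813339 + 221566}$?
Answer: $- \frac{1}{591773} \approx -1.6898 \cdot 10^{-6}$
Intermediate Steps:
$\frac{1}{\left(-1\right) 813339 + 221566} = \frac{1}{-813339 + 221566} = \frac{1}{-591773} = - \frac{1}{591773}$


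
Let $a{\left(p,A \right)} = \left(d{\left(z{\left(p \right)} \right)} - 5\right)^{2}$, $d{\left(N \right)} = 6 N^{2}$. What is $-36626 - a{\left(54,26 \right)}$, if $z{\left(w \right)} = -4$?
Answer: $-44907$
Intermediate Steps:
$a{\left(p,A \right)} = 8281$ ($a{\left(p,A \right)} = \left(6 \left(-4\right)^{2} - 5\right)^{2} = \left(6 \cdot 16 - 5\right)^{2} = \left(96 - 5\right)^{2} = 91^{2} = 8281$)
$-36626 - a{\left(54,26 \right)} = -36626 - 8281 = -44907$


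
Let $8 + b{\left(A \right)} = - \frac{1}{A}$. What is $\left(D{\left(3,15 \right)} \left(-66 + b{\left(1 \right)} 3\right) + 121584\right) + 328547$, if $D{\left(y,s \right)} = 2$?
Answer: $449945$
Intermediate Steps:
$b{\left(A \right)} = -8 - \frac{1}{A}$
$\left(D{\left(3,15 \right)} \left(-66 + b{\left(1 \right)} 3\right) + 121584\right) + 328547 = \left(2 \left(-66 + \left(-8 - 1^{-1}\right) 3\right) + 121584\right) + 328547 = \left(2 \left(-66 + \left(-8 - 1\right) 3\right) + 121584\right) + 328547 = \left(2 \left(-66 - 27\right) + 121584\right) + 328547 = \left(2 \left(-93\right) + 121584\right) + 328547 = \left(-186 + 121584\right) + 328547 = 121398 + 328547 = 449945$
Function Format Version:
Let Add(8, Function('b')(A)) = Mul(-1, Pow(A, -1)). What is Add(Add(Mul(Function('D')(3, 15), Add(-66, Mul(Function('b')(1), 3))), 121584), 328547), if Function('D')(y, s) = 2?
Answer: 449945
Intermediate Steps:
Function('b')(A) = Add(-8, Mul(-1, Pow(A, -1)))
Add(Add(Mul(Function('D')(3, 15), Add(-66, Mul(Function('b')(1), 3))), 121584), 328547) = Add(Add(Mul(2, Add(-66, Mul(Add(-8, Mul(-1, Pow(1, -1))), 3))), 121584), 328547) = Add(Add(Mul(2, Add(-66, Mul(Add(-8, Mul(-1, 1)), 3))), 121584), 328547) = Add(Add(Mul(2, Add(-66, Mul(Add(-8, -1), 3))), 121584), 328547) = Add(Add(Mul(2, Add(-66, Mul(-9, 3))), 121584), 328547) = Add(Add(Mul(2, Add(-66, -27)), 121584), 328547) = Add(Add(Mul(2, -93), 121584), 328547) = Add(Add(-186, 121584), 328547) = Add(121398, 328547) = 449945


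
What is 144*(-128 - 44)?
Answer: -24768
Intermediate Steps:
144*(-128 - 44) = 144*(-172) = -24768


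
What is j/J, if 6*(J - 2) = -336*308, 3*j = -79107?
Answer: 26369/17246 ≈ 1.5290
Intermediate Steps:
j = -26369 (j = (⅓)*(-79107) = -26369)
J = -17246 (J = 2 + (-336*308)/6 = 2 + (⅙)*(-103488) = 2 - 17248 = -17246)
j/J = -26369/(-17246) = -26369*(-1/17246) = 26369/17246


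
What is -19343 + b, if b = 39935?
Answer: 20592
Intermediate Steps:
-19343 + b = -19343 + 39935 = 20592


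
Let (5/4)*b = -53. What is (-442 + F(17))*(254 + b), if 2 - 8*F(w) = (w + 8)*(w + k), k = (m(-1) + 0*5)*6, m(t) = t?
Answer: -2014961/20 ≈ -1.0075e+5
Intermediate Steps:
b = -212/5 (b = (4/5)*(-53) = -212/5 ≈ -42.400)
k = -6 (k = (-1 + 0*5)*6 = (-1 + 0)*6 = -1*6 = -6)
F(w) = 1/4 - (-6 + w)*(8 + w)/8 (F(w) = 1/4 - (w + 8)*(w - 6)/8 = 1/4 - (8 + w)*(-6 + w)/8 = 1/4 - (-6 + w)*(8 + w)/8)
(-442 + F(17))*(254 + b) = (-442 + (25/4 - 1/4*17 - 1/8*17**2))*(254 - 212/5) = (-442 + (25/4 - 17/4 - 1/8*289))*(1058/5) = (-442 + (25/4 - 17/4 - 289/8))*(1058/5) = (-442 - 273/8)*(1058/5) = -3809/8*1058/5 = -2014961/20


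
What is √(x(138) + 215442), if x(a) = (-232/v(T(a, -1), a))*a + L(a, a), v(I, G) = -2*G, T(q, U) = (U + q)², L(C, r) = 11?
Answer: √215569 ≈ 464.29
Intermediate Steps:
x(a) = 127 (x(a) = (-232*(-1/(2*a)))*a + 11 = (-(-116)/a)*a + 11 = (116/a)*a + 11 = 116 + 11 = 127)
√(x(138) + 215442) = √(127 + 215442) = √215569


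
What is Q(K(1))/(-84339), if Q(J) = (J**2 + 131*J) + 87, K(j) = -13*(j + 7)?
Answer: 907/28113 ≈ 0.032263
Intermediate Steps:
K(j) = -91 - 13*j (K(j) = -13*(7 + j) = -91 - 13*j)
Q(J) = 87 + J**2 + 131*J
Q(K(1))/(-84339) = (87 + (-91 - 13*1)**2 + 131*(-91 - 13*1))/(-84339) = (87 + (-91 - 13)**2 + 131*(-91 - 13))*(-1/84339) = (87 + (-104)**2 + 131*(-104))*(-1/84339) = (87 + 10816 - 13624)*(-1/84339) = -2721*(-1/84339) = 907/28113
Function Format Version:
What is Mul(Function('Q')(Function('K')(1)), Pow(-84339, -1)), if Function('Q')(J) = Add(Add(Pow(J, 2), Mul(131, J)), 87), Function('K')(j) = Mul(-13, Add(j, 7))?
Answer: Rational(907, 28113) ≈ 0.032263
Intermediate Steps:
Function('K')(j) = Add(-91, Mul(-13, j)) (Function('K')(j) = Mul(-13, Add(7, j)) = Add(-91, Mul(-13, j)))
Function('Q')(J) = Add(87, Pow(J, 2), Mul(131, J))
Mul(Function('Q')(Function('K')(1)), Pow(-84339, -1)) = Mul(Add(87, Pow(Add(-91, Mul(-13, 1)), 2), Mul(131, Add(-91, Mul(-13, 1)))), Pow(-84339, -1)) = Mul(Add(87, Pow(Add(-91, -13), 2), Mul(131, Add(-91, -13))), Rational(-1, 84339)) = Mul(Add(87, Pow(-104, 2), Mul(131, -104)), Rational(-1, 84339)) = Mul(Add(87, 10816, -13624), Rational(-1, 84339)) = Mul(-2721, Rational(-1, 84339)) = Rational(907, 28113)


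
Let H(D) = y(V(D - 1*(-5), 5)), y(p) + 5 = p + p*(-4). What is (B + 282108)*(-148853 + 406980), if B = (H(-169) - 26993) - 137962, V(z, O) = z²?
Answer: 9411310420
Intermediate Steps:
y(p) = -5 - 3*p (y(p) = -5 + (p + p*(-4)) = -5 + (p - 4*p) = -5 - 3*p)
H(D) = -5 - 3*(5 + D)² (H(D) = -5 - 3*(D - 1*(-5))² = -5 - 3*(D + 5)² = -5 - 3*(5 + D)²)
B = -245648 (B = ((-5 - 3*(5 - 169)²) - 26993) - 137962 = ((-5 - 3*(-164)²) - 26993) - 137962 = ((-5 - 3*26896) - 26993) - 137962 = ((-5 - 80688) - 26993) - 137962 = (-80693 - 26993) - 137962 = -107686 - 137962 = -245648)
(B + 282108)*(-148853 + 406980) = (-245648 + 282108)*(-148853 + 406980) = 36460*258127 = 9411310420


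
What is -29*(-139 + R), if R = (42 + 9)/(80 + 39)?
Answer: 28130/7 ≈ 4018.6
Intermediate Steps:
R = 3/7 (R = 51/119 = 51*(1/119) = 3/7 ≈ 0.42857)
-29*(-139 + R) = -29*(-139 + 3/7) = -29*(-970/7) = 28130/7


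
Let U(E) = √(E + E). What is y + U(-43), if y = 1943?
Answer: 1943 + I*√86 ≈ 1943.0 + 9.2736*I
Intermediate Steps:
U(E) = √2*√E (U(E) = √(2*E) = √2*√E)
y + U(-43) = 1943 + √2*√(-43) = 1943 + √2*(I*√43) = 1943 + I*√86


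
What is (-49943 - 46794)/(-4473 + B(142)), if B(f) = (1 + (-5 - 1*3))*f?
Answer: 96737/5467 ≈ 17.695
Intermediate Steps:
B(f) = -7*f (B(f) = (1 + (-5 - 3))*f = (1 - 8)*f = -7*f)
(-49943 - 46794)/(-4473 + B(142)) = (-49943 - 46794)/(-4473 - 7*142) = -96737/(-4473 - 994) = -96737/(-5467) = -96737*(-1/5467) = 96737/5467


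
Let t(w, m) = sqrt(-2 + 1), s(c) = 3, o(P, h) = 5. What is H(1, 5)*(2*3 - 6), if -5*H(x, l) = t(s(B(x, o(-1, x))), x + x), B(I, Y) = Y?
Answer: 0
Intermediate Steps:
t(w, m) = I (t(w, m) = sqrt(-1) = I)
H(x, l) = -I/5
H(1, 5)*(2*3 - 6) = (-I/5)*(2*3 - 6) = (-I/5)*(6 - 6) = -I/5*0 = 0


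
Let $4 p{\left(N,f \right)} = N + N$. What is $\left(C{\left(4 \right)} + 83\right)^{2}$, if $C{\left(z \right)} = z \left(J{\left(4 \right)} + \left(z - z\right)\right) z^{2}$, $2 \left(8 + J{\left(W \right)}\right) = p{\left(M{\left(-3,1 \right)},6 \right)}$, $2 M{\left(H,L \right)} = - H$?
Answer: $164025$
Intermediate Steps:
$M{\left(H,L \right)} = - \frac{H}{2}$ ($M{\left(H,L \right)} = \frac{\left(-1\right) H}{2} = - \frac{H}{2}$)
$p{\left(N,f \right)} = \frac{N}{2}$ ($p{\left(N,f \right)} = \frac{N + N}{4} = \frac{2 N}{4} = \frac{N}{2}$)
$J{\left(W \right)} = - \frac{61}{8}$ ($J{\left(W \right)} = -8 + \frac{\frac{1}{2} \left(\left(- \frac{1}{2}\right) \left(-3\right)\right)}{2} = -8 + \frac{\frac{1}{2} \cdot \frac{3}{2}}{2} = -8 + \frac{1}{2} \cdot \frac{3}{4} = -8 + \frac{3}{8} = - \frac{61}{8}$)
$C{\left(z \right)} = - \frac{61 z^{3}}{8}$ ($C{\left(z \right)} = z \left(- \frac{61}{8} + \left(z - z\right)\right) z^{2} = z \left(- \frac{61}{8} + 0\right) z^{2} = z \left(- \frac{61}{8}\right) z^{2} = - \frac{61 z}{8} z^{2} = - \frac{61 z^{3}}{8}$)
$\left(C{\left(4 \right)} + 83\right)^{2} = \left(- \frac{61 \cdot 4^{3}}{8} + 83\right)^{2} = \left(\left(- \frac{61}{8}\right) 64 + 83\right)^{2} = \left(-488 + 83\right)^{2} = \left(-405\right)^{2} = 164025$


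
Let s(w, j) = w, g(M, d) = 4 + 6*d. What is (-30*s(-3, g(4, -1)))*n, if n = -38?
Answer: -3420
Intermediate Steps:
(-30*s(-3, g(4, -1)))*n = -30*(-3)*(-38) = 90*(-38) = -3420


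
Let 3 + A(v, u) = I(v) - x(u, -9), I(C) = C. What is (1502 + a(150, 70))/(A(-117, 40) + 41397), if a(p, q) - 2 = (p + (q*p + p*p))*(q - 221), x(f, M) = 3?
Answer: -2502073/20637 ≈ -121.24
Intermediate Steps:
A(v, u) = -6 + v (A(v, u) = -3 + (v - 1*3) = -3 + (v - 3) = -3 + (-3 + v) = -6 + v)
a(p, q) = 2 + (-221 + q)*(p + p² + p*q) (a(p, q) = 2 + (p + (q*p + p*p))*(q - 221) = 2 + (p + (p*q + p²))*(-221 + q) = 2 + (p + (p² + p*q))*(-221 + q) = 2 + (p + p² + p*q)*(-221 + q) = 2 + (-221 + q)*(p + p² + p*q))
(1502 + a(150, 70))/(A(-117, 40) + 41397) = (1502 + (2 - 221*150 - 221*150² + 150*70² + 70*150² - 220*150*70))/((-6 - 117) + 41397) = (1502 + (2 - 33150 - 221*22500 + 150*4900 + 70*22500 - 2310000))/(-123 + 41397) = (1502 + (2 - 33150 - 4972500 + 735000 + 1575000 - 2310000))/41274 = (1502 - 5005648)*(1/41274) = -5004146*1/41274 = -2502073/20637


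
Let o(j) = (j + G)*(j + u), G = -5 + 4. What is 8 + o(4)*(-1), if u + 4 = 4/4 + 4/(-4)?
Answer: 8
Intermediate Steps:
G = -1
u = -4 (u = -4 + (4/4 + 4/(-4)) = -4 + (4*(¼) + 4*(-¼)) = -4 + (1 - 1) = -4 + 0 = -4)
o(j) = (-1 + j)*(-4 + j) (o(j) = (j - 1)*(j - 4) = (-1 + j)*(-4 + j))
8 + o(4)*(-1) = 8 + (4 + 4² - 5*4)*(-1) = 8 + (4 + 16 - 20)*(-1) = 8 + 0*(-1) = 8 + 0 = 8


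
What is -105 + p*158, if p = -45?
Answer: -7215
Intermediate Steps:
-105 + p*158 = -105 - 45*158 = -105 - 7110 = -7215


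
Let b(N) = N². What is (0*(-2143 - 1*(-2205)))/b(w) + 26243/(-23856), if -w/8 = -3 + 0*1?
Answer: -3749/3408 ≈ -1.1001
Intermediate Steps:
w = 24 (w = -8*(-3 + 0*1) = -8*(-3 + 0) = -8*(-3) = 24)
(0*(-2143 - 1*(-2205)))/b(w) + 26243/(-23856) = (0*(-2143 - 1*(-2205)))/(24²) + 26243/(-23856) = (0*(-2143 + 2205))/576 + 26243*(-1/23856) = (0*62)*(1/576) - 3749/3408 = 0*(1/576) - 3749/3408 = 0 - 3749/3408 = -3749/3408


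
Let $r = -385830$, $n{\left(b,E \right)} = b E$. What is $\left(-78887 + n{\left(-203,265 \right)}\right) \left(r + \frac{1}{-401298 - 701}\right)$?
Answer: $\frac{20579412623556622}{401999} \approx 5.1193 \cdot 10^{10}$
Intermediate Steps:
$n{\left(b,E \right)} = E b$
$\left(-78887 + n{\left(-203,265 \right)}\right) \left(r + \frac{1}{-401298 - 701}\right) = \left(-78887 + 265 \left(-203\right)\right) \left(-385830 + \frac{1}{-401298 - 701}\right) = \left(-78887 - 53795\right) \left(-385830 + \frac{1}{-401999}\right) = - 132682 \left(-385830 - \frac{1}{401999}\right) = \left(-132682\right) \left(- \frac{155103274171}{401999}\right) = \frac{20579412623556622}{401999}$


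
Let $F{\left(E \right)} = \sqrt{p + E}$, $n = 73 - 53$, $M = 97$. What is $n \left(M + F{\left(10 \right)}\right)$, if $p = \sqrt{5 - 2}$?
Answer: $1940 + 20 \sqrt{10 + \sqrt{3}} \approx 2008.5$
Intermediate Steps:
$p = \sqrt{3} \approx 1.732$
$n = 20$
$F{\left(E \right)} = \sqrt{E + \sqrt{3}}$ ($F{\left(E \right)} = \sqrt{\sqrt{3} + E} = \sqrt{E + \sqrt{3}}$)
$n \left(M + F{\left(10 \right)}\right) = 20 \left(97 + \sqrt{10 + \sqrt{3}}\right) = 1940 + 20 \sqrt{10 + \sqrt{3}}$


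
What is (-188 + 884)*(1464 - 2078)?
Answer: -427344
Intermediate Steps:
(-188 + 884)*(1464 - 2078) = 696*(-614) = -427344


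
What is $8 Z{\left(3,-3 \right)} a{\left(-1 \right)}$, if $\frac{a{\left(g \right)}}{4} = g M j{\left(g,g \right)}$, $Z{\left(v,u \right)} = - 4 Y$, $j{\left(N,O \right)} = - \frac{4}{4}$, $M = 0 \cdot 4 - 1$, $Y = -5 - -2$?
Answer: $-384$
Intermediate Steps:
$Y = -3$ ($Y = -5 + 2 = -3$)
$M = -1$ ($M = 0 - 1 = -1$)
$j{\left(N,O \right)} = -1$ ($j{\left(N,O \right)} = \left(-4\right) \frac{1}{4} = -1$)
$Z{\left(v,u \right)} = 12$ ($Z{\left(v,u \right)} = \left(-4\right) \left(-3\right) = 12$)
$a{\left(g \right)} = 4 g$ ($a{\left(g \right)} = 4 g \left(-1\right) \left(-1\right) = 4 - g \left(-1\right) = 4 g$)
$8 Z{\left(3,-3 \right)} a{\left(-1 \right)} = 8 \cdot 12 \cdot 4 \left(-1\right) = 96 \left(-4\right) = -384$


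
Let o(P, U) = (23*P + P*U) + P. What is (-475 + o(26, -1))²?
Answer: 15129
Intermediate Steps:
o(P, U) = 24*P + P*U
(-475 + o(26, -1))² = (-475 + 26*(24 - 1))² = (-475 + 26*23)² = (-475 + 598)² = 123² = 15129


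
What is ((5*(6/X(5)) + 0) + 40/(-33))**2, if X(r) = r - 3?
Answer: 207025/1089 ≈ 190.11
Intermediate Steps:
X(r) = -3 + r
((5*(6/X(5)) + 0) + 40/(-33))**2 = ((5*(6/(-3 + 5)) + 0) + 40/(-33))**2 = ((5*(6/2) + 0) + 40*(-1/33))**2 = ((5*(6*(1/2)) + 0) - 40/33)**2 = ((5*3 + 0) - 40/33)**2 = ((15 + 0) - 40/33)**2 = (15 - 40/33)**2 = (455/33)**2 = 207025/1089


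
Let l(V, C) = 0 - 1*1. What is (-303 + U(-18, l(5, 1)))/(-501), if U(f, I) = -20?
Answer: 323/501 ≈ 0.64471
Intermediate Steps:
l(V, C) = -1 (l(V, C) = 0 - 1 = -1)
(-303 + U(-18, l(5, 1)))/(-501) = (-303 - 20)/(-501) = -323*(-1/501) = 323/501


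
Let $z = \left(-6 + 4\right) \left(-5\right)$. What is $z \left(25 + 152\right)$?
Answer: $1770$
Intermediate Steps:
$z = 10$ ($z = \left(-2\right) \left(-5\right) = 10$)
$z \left(25 + 152\right) = 10 \left(25 + 152\right) = 10 \cdot 177 = 1770$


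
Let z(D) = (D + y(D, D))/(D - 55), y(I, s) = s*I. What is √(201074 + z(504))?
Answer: √40650998954/449 ≈ 449.04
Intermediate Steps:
y(I, s) = I*s
z(D) = (D + D²)/(-55 + D) (z(D) = (D + D*D)/(D - 55) = (D + D²)/(-55 + D))
√(201074 + z(504)) = √(201074 + 504*(1 + 504)/(-55 + 504)) = √(201074 + 504*505/449) = √(201074 + 504*(1/449)*505) = √(201074 + 254520/449) = √(90536746/449) = √40650998954/449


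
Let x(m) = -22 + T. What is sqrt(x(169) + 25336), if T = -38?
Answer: 2*sqrt(6319) ≈ 158.98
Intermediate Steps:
x(m) = -60 (x(m) = -22 - 38 = -60)
sqrt(x(169) + 25336) = sqrt(-60 + 25336) = sqrt(25276) = 2*sqrt(6319)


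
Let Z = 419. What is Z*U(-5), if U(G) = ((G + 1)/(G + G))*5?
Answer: 838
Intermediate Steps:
U(G) = 5*(1 + G)/(2*G) (U(G) = ((1 + G)/((2*G)))*5 = ((1 + G)*(1/(2*G)))*5 = ((1 + G)/(2*G))*5 = 5*(1 + G)/(2*G))
Z*U(-5) = 419*((5/2)*(1 - 5)/(-5)) = 419*((5/2)*(-⅕)*(-4)) = 419*2 = 838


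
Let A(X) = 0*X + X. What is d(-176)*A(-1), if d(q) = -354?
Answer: 354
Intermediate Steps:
A(X) = X (A(X) = 0 + X = X)
d(-176)*A(-1) = -354*(-1) = 354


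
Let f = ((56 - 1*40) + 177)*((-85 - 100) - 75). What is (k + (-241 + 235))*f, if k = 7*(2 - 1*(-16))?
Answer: -6021600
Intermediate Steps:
k = 126 (k = 7*(2 + 16) = 7*18 = 126)
f = -50180 (f = ((56 - 40) + 177)*(-185 - 75) = (16 + 177)*(-260) = 193*(-260) = -50180)
(k + (-241 + 235))*f = (126 + (-241 + 235))*(-50180) = (126 - 6)*(-50180) = 120*(-50180) = -6021600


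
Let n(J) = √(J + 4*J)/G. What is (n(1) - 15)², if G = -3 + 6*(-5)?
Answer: (495 + √5)²/1089 ≈ 227.04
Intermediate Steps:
G = -33 (G = -3 - 30 = -33)
n(J) = -√5*√J/33 (n(J) = √(J + 4*J)/(-33) = √(5*J)*(-1/33) = (√5*√J)*(-1/33) = -√5*√J/33)
(n(1) - 15)² = (-√5*√1/33 - 15)² = (-1/33*√5*1 - 15)² = (-√5/33 - 15)² = (-15 - √5/33)²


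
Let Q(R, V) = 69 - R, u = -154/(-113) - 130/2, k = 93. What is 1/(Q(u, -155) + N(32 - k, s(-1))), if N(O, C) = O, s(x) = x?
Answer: 113/8095 ≈ 0.013959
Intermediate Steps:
u = -7191/113 (u = -154*(-1/113) - 130*1/2 = 154/113 - 65 = -7191/113 ≈ -63.637)
1/(Q(u, -155) + N(32 - k, s(-1))) = 1/((69 - 1*(-7191/113)) + (32 - 1*93)) = 1/((69 + 7191/113) + (32 - 93)) = 1/(14988/113 - 61) = 1/(8095/113) = 113/8095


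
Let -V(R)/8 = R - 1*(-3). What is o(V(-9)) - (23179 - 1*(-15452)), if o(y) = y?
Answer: -38583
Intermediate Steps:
V(R) = -24 - 8*R (V(R) = -8*(R - 1*(-3)) = -8*(R + 3) = -8*(3 + R) = -24 - 8*R)
o(V(-9)) - (23179 - 1*(-15452)) = (-24 - 8*(-9)) - (23179 - 1*(-15452)) = (-24 + 72) - (23179 + 15452) = 48 - 1*38631 = 48 - 38631 = -38583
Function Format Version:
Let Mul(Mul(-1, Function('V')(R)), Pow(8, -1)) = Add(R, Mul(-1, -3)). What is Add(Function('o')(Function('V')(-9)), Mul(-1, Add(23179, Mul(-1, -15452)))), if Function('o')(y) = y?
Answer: -38583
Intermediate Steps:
Function('V')(R) = Add(-24, Mul(-8, R)) (Function('V')(R) = Mul(-8, Add(R, Mul(-1, -3))) = Mul(-8, Add(R, 3)) = Mul(-8, Add(3, R)) = Add(-24, Mul(-8, R)))
Add(Function('o')(Function('V')(-9)), Mul(-1, Add(23179, Mul(-1, -15452)))) = Add(Add(-24, Mul(-8, -9)), Mul(-1, Add(23179, Mul(-1, -15452)))) = Add(Add(-24, 72), Mul(-1, Add(23179, 15452))) = Add(48, Mul(-1, 38631)) = Add(48, -38631) = -38583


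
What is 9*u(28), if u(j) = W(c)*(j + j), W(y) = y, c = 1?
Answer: 504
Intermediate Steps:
u(j) = 2*j (u(j) = 1*(j + j) = 1*(2*j) = 2*j)
9*u(28) = 9*(2*28) = 9*56 = 504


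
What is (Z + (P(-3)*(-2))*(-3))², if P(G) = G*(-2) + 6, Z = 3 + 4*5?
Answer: 9025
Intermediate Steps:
Z = 23 (Z = 3 + 20 = 23)
P(G) = 6 - 2*G (P(G) = -2*G + 6 = 6 - 2*G)
(Z + (P(-3)*(-2))*(-3))² = (23 + ((6 - 2*(-3))*(-2))*(-3))² = (23 + ((6 + 6)*(-2))*(-3))² = (23 + (12*(-2))*(-3))² = (23 - 24*(-3))² = (23 + 72)² = 95² = 9025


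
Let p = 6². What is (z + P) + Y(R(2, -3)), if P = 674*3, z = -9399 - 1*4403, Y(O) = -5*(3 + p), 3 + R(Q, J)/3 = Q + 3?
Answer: -11975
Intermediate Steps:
R(Q, J) = 3*Q (R(Q, J) = -9 + 3*(Q + 3) = -9 + 3*(3 + Q) = -9 + (9 + 3*Q) = 3*Q)
p = 36
Y(O) = -195 (Y(O) = -5*(3 + 36) = -5*39 = -195)
z = -13802 (z = -9399 - 4403 = -13802)
P = 2022
(z + P) + Y(R(2, -3)) = (-13802 + 2022) - 195 = -11780 - 195 = -11975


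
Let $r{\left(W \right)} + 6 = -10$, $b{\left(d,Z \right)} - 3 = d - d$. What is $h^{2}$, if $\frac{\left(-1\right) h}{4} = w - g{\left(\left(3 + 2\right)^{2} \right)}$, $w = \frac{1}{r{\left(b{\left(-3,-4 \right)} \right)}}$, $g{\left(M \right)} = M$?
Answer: $\frac{160801}{16} \approx 10050.0$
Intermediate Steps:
$b{\left(d,Z \right)} = 3$ ($b{\left(d,Z \right)} = 3 + \left(d - d\right) = 3 + 0 = 3$)
$r{\left(W \right)} = -16$ ($r{\left(W \right)} = -6 - 10 = -16$)
$w = - \frac{1}{16}$ ($w = \frac{1}{-16} = - \frac{1}{16} \approx -0.0625$)
$h = \frac{401}{4}$ ($h = - 4 \left(- \frac{1}{16} - \left(3 + 2\right)^{2}\right) = - 4 \left(- \frac{1}{16} - 5^{2}\right) = - 4 \left(- \frac{1}{16} - 25\right) = \left(-4\right) \left(- \frac{401}{16}\right) = \frac{401}{4} \approx 100.25$)
$h^{2} = \left(\frac{401}{4}\right)^{2} = \frac{160801}{16}$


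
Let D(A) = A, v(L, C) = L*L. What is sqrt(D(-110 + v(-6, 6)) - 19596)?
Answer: I*sqrt(19670) ≈ 140.25*I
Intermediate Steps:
v(L, C) = L**2
sqrt(D(-110 + v(-6, 6)) - 19596) = sqrt((-110 + (-6)**2) - 19596) = sqrt((-110 + 36) - 19596) = sqrt(-74 - 19596) = sqrt(-19670) = I*sqrt(19670)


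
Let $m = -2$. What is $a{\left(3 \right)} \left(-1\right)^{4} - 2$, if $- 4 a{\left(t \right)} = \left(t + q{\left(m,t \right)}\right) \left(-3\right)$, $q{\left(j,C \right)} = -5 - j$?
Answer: $-2$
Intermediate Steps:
$a{\left(t \right)} = - \frac{9}{4} + \frac{3 t}{4}$ ($a{\left(t \right)} = - \frac{\left(t - 3\right) \left(-3\right)}{4} = - \frac{\left(-3 + t\right) \left(-3\right)}{4} = - \frac{9 - 3 t}{4} = - \frac{9}{4} + \frac{3 t}{4}$)
$a{\left(3 \right)} \left(-1\right)^{4} - 2 = \left(- \frac{9}{4} + \frac{3}{4} \cdot 3\right) \left(-1\right)^{4} - 2 = \left(- \frac{9}{4} + \frac{9}{4}\right) 1 - 2 = 0 \cdot 1 - 2 = 0 - 2 = -2$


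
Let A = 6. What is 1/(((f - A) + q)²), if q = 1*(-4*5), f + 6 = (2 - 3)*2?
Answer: 1/1156 ≈ 0.00086505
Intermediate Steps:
f = -8 (f = -6 + (2 - 3)*2 = -6 - 1*2 = -6 - 2 = -8)
q = -20 (q = 1*(-20) = -20)
1/(((f - A) + q)²) = 1/(((-8 - 1*6) - 20)²) = 1/(((-8 - 6) - 20)²) = 1/((-14 - 20)²) = 1/((-34)²) = 1/1156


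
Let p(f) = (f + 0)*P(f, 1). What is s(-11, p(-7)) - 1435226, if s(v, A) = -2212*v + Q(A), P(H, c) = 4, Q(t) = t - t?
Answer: -1410894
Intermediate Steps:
Q(t) = 0
p(f) = 4*f (p(f) = (f + 0)*4 = f*4 = 4*f)
s(v, A) = -2212*v (s(v, A) = -2212*v + 0 = -2212*v)
s(-11, p(-7)) - 1435226 = -2212*(-11) - 1435226 = 24332 - 1435226 = -1410894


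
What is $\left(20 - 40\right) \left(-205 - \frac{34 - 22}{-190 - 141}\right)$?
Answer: $\frac{1356860}{331} \approx 4099.3$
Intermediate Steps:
$\left(20 - 40\right) \left(-205 - \frac{34 - 22}{-190 - 141}\right) = - 20 \left(-205 - \frac{12}{-331}\right) = - 20 \left(-205 - 12 \left(- \frac{1}{331}\right)\right) = - 20 \left(-205 - - \frac{12}{331}\right) = - 20 \left(-205 + \frac{12}{331}\right) = \left(-20\right) \left(- \frac{67843}{331}\right) = \frac{1356860}{331}$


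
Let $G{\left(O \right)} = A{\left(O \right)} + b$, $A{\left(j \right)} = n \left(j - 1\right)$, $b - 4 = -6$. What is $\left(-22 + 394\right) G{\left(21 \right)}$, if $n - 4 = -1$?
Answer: $21576$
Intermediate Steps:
$n = 3$ ($n = 4 - 1 = 3$)
$b = -2$ ($b = 4 - 6 = -2$)
$A{\left(j \right)} = -3 + 3 j$ ($A{\left(j \right)} = 3 \left(j - 1\right) = 3 \left(-1 + j\right) = -3 + 3 j$)
$G{\left(O \right)} = -5 + 3 O$ ($G{\left(O \right)} = \left(-3 + 3 O\right) - 2 = -5 + 3 O$)
$\left(-22 + 394\right) G{\left(21 \right)} = \left(-22 + 394\right) \left(-5 + 3 \cdot 21\right) = 372 \left(-5 + 63\right) = 372 \cdot 58 = 21576$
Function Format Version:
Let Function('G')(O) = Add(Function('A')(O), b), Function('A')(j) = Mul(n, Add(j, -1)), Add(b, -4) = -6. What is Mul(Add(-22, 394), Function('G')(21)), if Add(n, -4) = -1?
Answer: 21576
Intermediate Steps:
n = 3 (n = Add(4, -1) = 3)
b = -2 (b = Add(4, -6) = -2)
Function('A')(j) = Add(-3, Mul(3, j)) (Function('A')(j) = Mul(3, Add(j, -1)) = Mul(3, Add(-1, j)) = Add(-3, Mul(3, j)))
Function('G')(O) = Add(-5, Mul(3, O)) (Function('G')(O) = Add(Add(-3, Mul(3, O)), -2) = Add(-5, Mul(3, O)))
Mul(Add(-22, 394), Function('G')(21)) = Mul(Add(-22, 394), Add(-5, Mul(3, 21))) = Mul(372, Add(-5, 63)) = Mul(372, 58) = 21576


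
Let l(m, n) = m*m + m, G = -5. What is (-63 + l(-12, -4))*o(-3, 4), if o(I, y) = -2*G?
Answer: 690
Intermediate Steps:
o(I, y) = 10 (o(I, y) = -2*(-5) = 10)
l(m, n) = m + m**2 (l(m, n) = m**2 + m = m + m**2)
(-63 + l(-12, -4))*o(-3, 4) = (-63 - 12*(1 - 12))*10 = (-63 - 12*(-11))*10 = (-63 + 132)*10 = 69*10 = 690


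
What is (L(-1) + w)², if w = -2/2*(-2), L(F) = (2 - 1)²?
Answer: 9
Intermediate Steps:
L(F) = 1 (L(F) = 1² = 1)
w = 2 (w = -2*½*(-2) = -1*(-2) = 2)
(L(-1) + w)² = (1 + 2)² = 3² = 9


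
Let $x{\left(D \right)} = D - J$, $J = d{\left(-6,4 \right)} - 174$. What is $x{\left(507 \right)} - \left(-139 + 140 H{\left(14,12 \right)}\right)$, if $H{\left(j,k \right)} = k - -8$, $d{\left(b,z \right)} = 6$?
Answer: $-1986$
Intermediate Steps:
$J = -168$ ($J = 6 - 174 = -168$)
$H{\left(j,k \right)} = 8 + k$ ($H{\left(j,k \right)} = k + 8 = 8 + k$)
$x{\left(D \right)} = 168 + D$ ($x{\left(D \right)} = D - -168 = D + 168 = 168 + D$)
$x{\left(507 \right)} - \left(-139 + 140 H{\left(14,12 \right)}\right) = \left(168 + 507\right) - \left(-139 + 140 \left(8 + 12\right)\right) = 675 - \left(-139 + 140 \cdot 20\right) = 675 - \left(-139 + 2800\right) = 675 - 2661 = -1986$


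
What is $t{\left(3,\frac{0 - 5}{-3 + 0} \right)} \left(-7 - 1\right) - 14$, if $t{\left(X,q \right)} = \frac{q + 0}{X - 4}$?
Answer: $- \frac{2}{3} \approx -0.66667$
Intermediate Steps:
$t{\left(X,q \right)} = \frac{q}{-4 + X}$
$t{\left(3,\frac{0 - 5}{-3 + 0} \right)} \left(-7 - 1\right) - 14 = \frac{\left(0 - 5\right) \frac{1}{-3 + 0}}{-4 + 3} \left(-7 - 1\right) - 14 = \frac{\left(-5\right) \frac{1}{-3}}{-1} \left(-8\right) - 14 = \left(-5\right) \left(- \frac{1}{3}\right) \left(-1\right) \left(-8\right) - 14 = \frac{5}{3} \left(-1\right) \left(-8\right) - 14 = \left(- \frac{5}{3}\right) \left(-8\right) - 14 = \frac{40}{3} - 14 = - \frac{2}{3}$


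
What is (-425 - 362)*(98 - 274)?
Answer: 138512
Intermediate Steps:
(-425 - 362)*(98 - 274) = -787*(-176) = 138512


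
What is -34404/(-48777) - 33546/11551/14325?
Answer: 632347486562/896781810475 ≈ 0.70513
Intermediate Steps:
-34404/(-48777) - 33546/11551/14325 = -34404*(-1/48777) - 33546*1/11551*(1/14325) = 11468/16259 - 33546/11551*1/14325 = 11468/16259 - 11182/55156025 = 632347486562/896781810475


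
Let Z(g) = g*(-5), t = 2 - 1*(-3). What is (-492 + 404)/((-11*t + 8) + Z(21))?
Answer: 11/19 ≈ 0.57895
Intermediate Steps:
t = 5 (t = 2 + 3 = 5)
Z(g) = -5*g
(-492 + 404)/((-11*t + 8) + Z(21)) = (-492 + 404)/((-11*5 + 8) - 5*21) = -88/((-55 + 8) - 105) = -88/(-47 - 105) = -88/(-152) = -88*(-1/152) = 11/19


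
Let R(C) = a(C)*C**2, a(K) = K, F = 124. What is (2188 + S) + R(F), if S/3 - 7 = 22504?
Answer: 1976345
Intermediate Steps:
S = 67533 (S = 21 + 3*22504 = 21 + 67512 = 67533)
R(C) = C**3 (R(C) = C*C**2 = C**3)
(2188 + S) + R(F) = (2188 + 67533) + 124**3 = 69721 + 1906624 = 1976345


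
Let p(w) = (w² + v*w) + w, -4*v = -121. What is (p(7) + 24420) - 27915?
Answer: -12909/4 ≈ -3227.3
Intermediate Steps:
v = 121/4 (v = -¼*(-121) = 121/4 ≈ 30.250)
p(w) = w² + 125*w/4 (p(w) = (w² + 121*w/4) + w = w² + 125*w/4)
(p(7) + 24420) - 27915 = ((¼)*7*(125 + 4*7) + 24420) - 27915 = ((¼)*7*(125 + 28) + 24420) - 27915 = ((¼)*7*153 + 24420) - 27915 = (1071/4 + 24420) - 27915 = 98751/4 - 27915 = -12909/4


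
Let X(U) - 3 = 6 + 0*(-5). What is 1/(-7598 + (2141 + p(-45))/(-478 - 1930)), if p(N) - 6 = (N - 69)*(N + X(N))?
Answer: -344/2614605 ≈ -0.00013157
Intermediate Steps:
X(U) = 9 (X(U) = 3 + (6 + 0*(-5)) = 3 + (6 + 0) = 3 + 6 = 9)
p(N) = 6 + (-69 + N)*(9 + N) (p(N) = 6 + (N - 69)*(N + 9) = 6 + (-69 + N)*(9 + N))
1/(-7598 + (2141 + p(-45))/(-478 - 1930)) = 1/(-7598 + (2141 + (-615 + (-45)² - 60*(-45)))/(-478 - 1930)) = 1/(-7598 + (2141 + (-615 + 2025 + 2700))/(-2408)) = 1/(-7598 + (2141 + 4110)*(-1/2408)) = 1/(-7598 + 6251*(-1/2408)) = 1/(-7598 - 893/344) = 1/(-2614605/344) = -344/2614605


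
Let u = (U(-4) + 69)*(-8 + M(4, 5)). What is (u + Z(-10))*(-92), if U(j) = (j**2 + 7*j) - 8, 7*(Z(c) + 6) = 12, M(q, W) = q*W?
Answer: -375912/7 ≈ -53702.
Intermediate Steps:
M(q, W) = W*q
Z(c) = -30/7 (Z(c) = -6 + (1/7)*12 = -6 + 12/7 = -30/7)
U(j) = -8 + j**2 + 7*j
u = 588 (u = ((-8 + (-4)**2 + 7*(-4)) + 69)*(-8 + 5*4) = ((-8 + 16 - 28) + 69)*(-8 + 20) = (-20 + 69)*12 = 49*12 = 588)
(u + Z(-10))*(-92) = (588 - 30/7)*(-92) = (4086/7)*(-92) = -375912/7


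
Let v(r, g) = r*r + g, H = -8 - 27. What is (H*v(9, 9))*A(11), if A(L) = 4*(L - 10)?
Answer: -12600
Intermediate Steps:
A(L) = -40 + 4*L (A(L) = 4*(-10 + L) = -40 + 4*L)
H = -35
v(r, g) = g + r² (v(r, g) = r² + g = g + r²)
(H*v(9, 9))*A(11) = (-35*(9 + 9²))*(-40 + 4*11) = (-35*(9 + 81))*(-40 + 44) = -35*90*4 = -3150*4 = -12600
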